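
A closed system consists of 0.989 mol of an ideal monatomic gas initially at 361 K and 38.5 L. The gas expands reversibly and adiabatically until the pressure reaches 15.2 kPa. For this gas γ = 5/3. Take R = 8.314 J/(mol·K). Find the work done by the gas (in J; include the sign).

P₁ = nRT₁/V₁ = 0.989×8.314×361/38.5 = 77.1 kPa.
Adiabatic: T₂/T₁ = (P₂/P₁)^((γ−1)/γ) ⇒ T₂ = 361×(0.197)^0.400 = 189 K; V₂ = 102 L.
ΔU = nCvΔT = 0.989×12.5×(189−361) = -2130 J.
Q = 0 for an adiabatic process, so W = −ΔU = 2130 J.

2130 J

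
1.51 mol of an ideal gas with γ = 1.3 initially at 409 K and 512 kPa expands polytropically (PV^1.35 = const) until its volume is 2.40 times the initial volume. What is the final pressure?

157 kPa

V₁ = nRT₁/P₁ = 1.51×8.314×409/512 = 10.0 L.
Polytropic n=1.35: T₂ = T₁(V₁/V₂)^(n−1) = 409×(0.417)^0.35 = 301 K; P₂ = P₁(V₁/V₂)^n = 157 kPa.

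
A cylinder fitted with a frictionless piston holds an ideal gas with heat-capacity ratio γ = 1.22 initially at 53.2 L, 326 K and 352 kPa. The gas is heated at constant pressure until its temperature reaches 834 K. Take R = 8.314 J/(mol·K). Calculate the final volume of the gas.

136 L

Isobaric: P stays 352 kPa; V/T = const ⇒ T₂ = 834 K, V₂ = 136 L.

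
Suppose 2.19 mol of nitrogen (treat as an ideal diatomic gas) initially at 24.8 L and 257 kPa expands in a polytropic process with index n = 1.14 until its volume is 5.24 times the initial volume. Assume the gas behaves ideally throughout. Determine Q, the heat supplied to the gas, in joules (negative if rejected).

6120 J

T₁ = P₁V₁/(nR) = 257×24.8/(2.19×8.314) = 350 K.
Polytropic n=1.14: T₂ = T₁(V₁/V₂)^(n−1) = 350×(0.191)^0.14 = 278 K; P₂ = P₁(V₁/V₂)^n = 38.9 kPa.
W = (P₁V₁−P₂V₂)/(n−1) = (257×24.8−38.9×130)/0.14 = 9420 J.
ΔU = nCvΔT = 2.19×20.8×(278−350) = -3300 J.
Q = ΔU + W = 6120 J.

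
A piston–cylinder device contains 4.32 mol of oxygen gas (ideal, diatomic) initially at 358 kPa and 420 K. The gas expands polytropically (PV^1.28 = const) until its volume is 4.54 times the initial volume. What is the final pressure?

V₁ = nRT₁/P₁ = 4.32×8.314×420/358 = 42.1 L.
Polytropic n=1.28: T₂ = T₁(V₁/V₂)^(n−1) = 420×(0.220)^0.28 = 275 K; P₂ = P₁(V₁/V₂)^n = 51.6 kPa.

51.6 kPa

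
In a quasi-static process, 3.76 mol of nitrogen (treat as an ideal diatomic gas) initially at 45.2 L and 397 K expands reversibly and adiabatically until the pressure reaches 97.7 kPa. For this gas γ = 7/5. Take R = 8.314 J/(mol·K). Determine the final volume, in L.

94.6 L

P₁ = nRT₁/V₁ = 3.76×8.314×397/45.2 = 275 kPa.
Adiabatic: T₂/T₁ = (P₂/P₁)^((γ−1)/γ) ⇒ T₂ = 397×(0.356)^0.286 = 296 K; V₂ = 94.6 L.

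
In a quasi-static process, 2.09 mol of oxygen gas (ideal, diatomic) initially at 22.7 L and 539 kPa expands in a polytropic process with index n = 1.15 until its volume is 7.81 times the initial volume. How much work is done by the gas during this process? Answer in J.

T₁ = P₁V₁/(nR) = 539×22.7/(2.09×8.314) = 704 K.
Polytropic n=1.15: T₂ = T₁(V₁/V₂)^(n−1) = 704×(0.128)^0.15 = 517 K; P₂ = P₁(V₁/V₂)^n = 50.7 kPa.
W = (P₁V₁−P₂V₂)/(n−1) = (539×22.7−50.7×177)/0.15 = 21600 J.

21600 J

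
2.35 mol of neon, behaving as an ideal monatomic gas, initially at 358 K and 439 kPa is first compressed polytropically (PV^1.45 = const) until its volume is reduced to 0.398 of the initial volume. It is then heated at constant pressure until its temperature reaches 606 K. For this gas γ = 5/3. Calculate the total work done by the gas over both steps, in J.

V₁ = nRT₁/P₁ = 2.35×8.314×358/439 = 15.9 L.
Step 1 — Polytropic n=1.45: T₂ = T₁(V₁/V₂)^(n−1) = 358×(2.51)^0.45 = 542 K; P₂ = P₁(V₁/V₂)^n = 1670 kPa.
W = (P₁V₁−P₂V₂)/(n−1) = (439×15.9−1670×6.34)/0.45 = -7990 J.
ΔU = nCvΔT = 2.35×12.5×(542−358) = 5390 J.
Q = ΔU + W = -2600 J.
State after step 1: P = 1670 kPa, V = 6.34 L, T = 542 K.
Step 2 — Isobaric: P stays 1670 kPa; V/T = const ⇒ T₂ = 606 K, V₂ = 7.09 L.
W = PΔV = 1670×(7.09−6.34) kPa·L = 1250 J.
ΔU = nCvΔT = 2.35×12.5×(606−542) = 1880 J.
Q = ΔU + W = nCpΔT = 3130 J.
Net over both steps: W = -6730 J, Q = 535 J, ΔU = 7270 J.

-6730 J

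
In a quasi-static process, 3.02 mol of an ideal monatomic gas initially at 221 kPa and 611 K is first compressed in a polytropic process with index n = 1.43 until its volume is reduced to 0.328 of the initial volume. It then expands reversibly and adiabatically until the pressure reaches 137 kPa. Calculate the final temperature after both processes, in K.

V₁ = nRT₁/P₁ = 3.02×8.314×611/221 = 69.4 L.
Step 1 — Polytropic n=1.43: T₂ = T₁(V₁/V₂)^(n−1) = 611×(3.05)^0.43 = 987 K; P₂ = P₁(V₁/V₂)^n = 1090 kPa.
W = (P₁V₁−P₂V₂)/(n−1) = (221×69.4−1090×22.8)/0.43 = -21900 J.
ΔU = nCvΔT = 3.02×12.5×(987−611) = 14200 J.
Q = ΔU + W = -7790 J.
State after step 1: P = 1090 kPa, V = 22.8 L, T = 987 K.
Step 2 — Adiabatic: T₂/T₁ = (P₂/P₁)^((γ−1)/γ) ⇒ T₂ = 987×(0.126)^0.400 = 431 K; V₂ = 78.9 L.
ΔU = nCvΔT = 3.02×12.5×(431−987) = -20900 J.
Q = 0 for an adiabatic process, so W = −ΔU = 20900 J.
Net over both steps: W = -1000 J, Q = -7790 J, ΔU = -6790 J.

431 K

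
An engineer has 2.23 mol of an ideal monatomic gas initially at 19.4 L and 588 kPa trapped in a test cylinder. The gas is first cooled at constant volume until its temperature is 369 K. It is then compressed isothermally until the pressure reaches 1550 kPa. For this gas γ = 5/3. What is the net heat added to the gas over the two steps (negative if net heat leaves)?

-17000 J

T₁ = P₁V₁/(nR) = 588×19.4/(2.23×8.314) = 615 K.
Step 1 — Isochoric: V stays 19.4 L; P/T = const ⇒ T₂ = 369 K, P₂ = 353 kPa.
W = 0 (no volume change).
ΔU = nCvΔT = 2.23×12.5×(369−615) = -6850 J.
Q = ΔU = -6850 J.
State after step 1: P = 353 kPa, V = 19.4 L, T = 369 K.
Step 2 — Isothermal: T stays 369 K; PV = const ⇒ V₂ = 4.41 L, P₂ = 1550 kPa.
ΔU = 0 (ideal gas, T constant).
W = nRT ln(V₂/V₁) = 2.23×8.314×369×ln(0.228) = -10100 J.
Q = ΔU + W = -10100 J.
Net over both steps: W = -10100 J, Q = -17000 J, ΔU = -6850 J.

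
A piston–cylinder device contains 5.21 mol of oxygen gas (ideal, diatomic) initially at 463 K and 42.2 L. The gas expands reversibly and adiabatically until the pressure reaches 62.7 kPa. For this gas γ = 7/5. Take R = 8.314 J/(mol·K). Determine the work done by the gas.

22000 J

P₁ = nRT₁/V₁ = 5.21×8.314×463/42.2 = 475 kPa.
Adiabatic: T₂/T₁ = (P₂/P₁)^((γ−1)/γ) ⇒ T₂ = 463×(0.132)^0.286 = 260 K; V₂ = 179 L.
ΔU = nCvΔT = 5.21×20.8×(260−463) = -22000 J.
Q = 0 for an adiabatic process, so W = −ΔU = 22000 J.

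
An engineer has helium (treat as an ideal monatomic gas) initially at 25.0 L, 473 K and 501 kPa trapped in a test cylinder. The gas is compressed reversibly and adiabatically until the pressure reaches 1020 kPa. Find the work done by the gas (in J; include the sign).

n = P₁V₁/(RT₁) = 501×25.0/(8.314×473) = 3.18 mol.
Adiabatic: T₂/T₁ = (P₂/P₁)^((γ−1)/γ) ⇒ T₂ = 473×(2.04)^0.400 = 629 K; V₂ = 16.3 L.
ΔU = nCvΔT = 3.18×12.5×(629−473) = 6180 J.
Q = 0 for an adiabatic process, so W = −ΔU = -6180 J.

-6180 J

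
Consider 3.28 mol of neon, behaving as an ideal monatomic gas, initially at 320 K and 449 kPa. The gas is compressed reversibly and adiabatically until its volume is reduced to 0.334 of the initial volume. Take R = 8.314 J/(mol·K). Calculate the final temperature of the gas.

V₁ = nRT₁/P₁ = 3.28×8.314×320/449 = 19.4 L.
Adiabatic: TV^(γ−1) = const ⇒ T₂ = 320×(2.99)^0.667 = 665 K; PV^γ = const ⇒ P₂ = 2790 kPa.

665 K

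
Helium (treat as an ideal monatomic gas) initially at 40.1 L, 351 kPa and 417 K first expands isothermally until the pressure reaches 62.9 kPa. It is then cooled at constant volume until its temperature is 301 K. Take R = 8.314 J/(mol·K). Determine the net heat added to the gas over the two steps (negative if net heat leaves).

18300 J

n = P₁V₁/(RT₁) = 351×40.1/(8.314×417) = 4.06 mol.
Step 1 — Isothermal: T stays 417 K; PV = const ⇒ V₂ = 224 L, P₂ = 62.9 kPa.
ΔU = 0 (ideal gas, T constant).
W = nRT ln(V₂/V₁) = 4.06×8.314×417×ln(5.58) = 24200 J.
Q = ΔU + W = 24200 J.
State after step 1: P = 62.9 kPa, V = 224 L, T = 417 K.
Step 2 — Isochoric: V stays 224 L; P/T = const ⇒ T₂ = 301 K, P₂ = 45.4 kPa.
W = 0 (no volume change).
ΔU = nCvΔT = 4.06×12.5×(301−417) = -5870 J.
Q = ΔU = -5870 J.
Net over both steps: W = 24200 J, Q = 18300 J, ΔU = -5870 J.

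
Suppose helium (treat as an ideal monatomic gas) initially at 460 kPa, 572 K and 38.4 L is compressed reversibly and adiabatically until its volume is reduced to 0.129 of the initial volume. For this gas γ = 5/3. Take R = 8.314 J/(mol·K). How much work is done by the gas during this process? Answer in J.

n = P₁V₁/(RT₁) = 460×38.4/(8.314×572) = 3.71 mol.
Adiabatic: TV^(γ−1) = const ⇒ T₂ = 572×(7.75)^0.667 = 2240 K; PV^γ = const ⇒ P₂ = 14000 kPa.
ΔU = nCvΔT = 3.71×12.5×(2240−572) = 77300 J.
Q = 0 for an adiabatic process, so W = −ΔU = -77300 J.

-77300 J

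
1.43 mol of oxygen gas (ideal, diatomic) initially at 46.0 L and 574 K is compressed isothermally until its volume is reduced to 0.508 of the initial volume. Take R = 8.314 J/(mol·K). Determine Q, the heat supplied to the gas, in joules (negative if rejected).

P₁ = nRT₁/V₁ = 1.43×8.314×574/46.0 = 148 kPa.
Isothermal: T stays 574 K; PV = const ⇒ V₂ = 23.4 L, P₂ = 292 kPa.
ΔU = 0 (ideal gas, T constant).
W = nRT ln(V₂/V₁) = 1.43×8.314×574×ln(0.508) = -4620 J.
Q = ΔU + W = -4620 J.

-4620 J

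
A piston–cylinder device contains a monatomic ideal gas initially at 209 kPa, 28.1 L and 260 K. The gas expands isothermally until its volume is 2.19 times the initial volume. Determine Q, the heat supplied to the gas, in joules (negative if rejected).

4600 J

n = P₁V₁/(RT₁) = 209×28.1/(8.314×260) = 2.72 mol.
Isothermal: T stays 260 K; PV = const ⇒ V₂ = 61.5 L, P₂ = 95.4 kPa.
ΔU = 0 (ideal gas, T constant).
W = nRT ln(V₂/V₁) = 2.72×8.314×260×ln(2.19) = 4600 J.
Q = ΔU + W = 4600 J.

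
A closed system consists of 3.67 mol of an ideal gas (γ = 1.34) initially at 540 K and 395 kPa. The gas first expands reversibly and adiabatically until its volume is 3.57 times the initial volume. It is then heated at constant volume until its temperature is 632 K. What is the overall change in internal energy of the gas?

V₁ = nRT₁/P₁ = 3.67×8.314×540/395 = 41.7 L.
Step 1 — Adiabatic: TV^(γ−1) = const ⇒ T₂ = 540×(0.280)^0.340 = 350 K; PV^γ = const ⇒ P₂ = 71.8 kPa.
ΔU = nCvΔT = 3.67×24.5×(350−540) = -17000 J.
Q = 0 for an adiabatic process, so W = −ΔU = 17000 J.
State after step 1: P = 71.8 kPa, V = 149 L, T = 350 K.
Step 2 — Isochoric: V stays 149 L; P/T = const ⇒ T₂ = 632 K, P₂ = 129 kPa.
W = 0 (no volume change).
ΔU = nCvΔT = 3.67×24.5×(632−350) = 25300 J.
Q = ΔU = 25300 J.
Net over both steps: W = 17000 J, Q = 25300 J, ΔU = 8260 J.

8260 J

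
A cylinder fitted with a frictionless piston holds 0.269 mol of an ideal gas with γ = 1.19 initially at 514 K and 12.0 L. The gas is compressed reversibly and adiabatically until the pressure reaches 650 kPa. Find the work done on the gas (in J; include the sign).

2160 J

P₁ = nRT₁/V₁ = 0.269×8.314×514/12.0 = 95.8 kPa.
Adiabatic: T₂/T₁ = (P₂/P₁)^((γ−1)/γ) ⇒ T₂ = 514×(6.79)^0.160 = 698 K; V₂ = 2.40 L.
ΔU = nCvΔT = 0.269×43.8×(698−514) = 2160 J.
Q = 0 for an adiabatic process, so W = −ΔU = -2160 J.
Work done on the gas = −W_by = 2160 J.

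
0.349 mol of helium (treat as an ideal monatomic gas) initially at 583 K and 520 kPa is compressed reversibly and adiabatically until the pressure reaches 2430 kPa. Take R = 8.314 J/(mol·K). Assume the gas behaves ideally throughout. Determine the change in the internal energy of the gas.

2160 J

V₁ = nRT₁/P₁ = 0.349×8.314×583/520 = 3.25 L.
Adiabatic: T₂/T₁ = (P₂/P₁)^((γ−1)/γ) ⇒ T₂ = 583×(4.67)^0.400 = 1080 K; V₂ = 1.29 L.
For an ideal gas ΔU = nCvΔT with Cv = (3/2)R = 12.5 J/(mol·K).
ΔU = 0.349×12.5×(1080−583) = 2160 J.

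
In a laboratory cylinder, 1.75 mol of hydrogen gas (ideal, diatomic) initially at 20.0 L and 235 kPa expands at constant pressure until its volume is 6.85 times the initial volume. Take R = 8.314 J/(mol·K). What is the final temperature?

2210 K

T₁ = P₁V₁/(nR) = 235×20.0/(1.75×8.314) = 323 K.
Isobaric: P stays 235 kPa; V/T = const ⇒ T₂ = 2210 K, V₂ = 137 L.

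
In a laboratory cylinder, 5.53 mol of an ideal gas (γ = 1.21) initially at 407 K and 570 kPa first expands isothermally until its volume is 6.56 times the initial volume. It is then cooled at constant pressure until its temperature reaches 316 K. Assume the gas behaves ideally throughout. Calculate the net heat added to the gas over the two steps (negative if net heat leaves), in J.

11100 J

V₁ = nRT₁/P₁ = 5.53×8.314×407/570 = 32.8 L.
Step 1 — Isothermal: T stays 407 K; PV = const ⇒ V₂ = 215 L, P₂ = 86.9 kPa.
ΔU = 0 (ideal gas, T constant).
W = nRT ln(V₂/V₁) = 5.53×8.314×407×ln(6.56) = 35200 J.
Q = ΔU + W = 35200 J.
State after step 1: P = 86.9 kPa, V = 215 L, T = 407 K.
Step 2 — Isobaric: P stays 86.9 kPa; V/T = const ⇒ T₂ = 316 K, V₂ = 167 L.
W = PΔV = 86.9×(167−215) kPa·L = -4180 J.
ΔU = nCvΔT = 5.53×39.6×(316−407) = -19900 J.
Q = ΔU + W = nCpΔT = -24100 J.
Net over both steps: W = 31000 J, Q = 11100 J, ΔU = -19900 J.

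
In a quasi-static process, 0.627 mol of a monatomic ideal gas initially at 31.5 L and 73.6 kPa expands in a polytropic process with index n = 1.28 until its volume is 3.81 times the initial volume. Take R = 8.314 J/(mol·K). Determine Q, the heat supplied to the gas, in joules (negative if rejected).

1500 J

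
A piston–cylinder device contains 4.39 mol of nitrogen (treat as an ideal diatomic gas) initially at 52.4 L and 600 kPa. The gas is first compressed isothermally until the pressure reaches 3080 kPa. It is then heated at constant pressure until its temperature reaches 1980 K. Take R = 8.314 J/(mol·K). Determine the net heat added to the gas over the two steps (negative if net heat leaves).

91500 J

T₁ = P₁V₁/(nR) = 600×52.4/(4.39×8.314) = 861 K.
Step 1 — Isothermal: T stays 861 K; PV = const ⇒ V₂ = 10.2 L, P₂ = 3080 kPa.
ΔU = 0 (ideal gas, T constant).
W = nRT ln(V₂/V₁) = 4.39×8.314×861×ln(0.195) = -51400 J.
Q = ΔU + W = -51400 J.
State after step 1: P = 3080 kPa, V = 10.2 L, T = 861 K.
Step 2 — Isobaric: P stays 3080 kPa; V/T = const ⇒ T₂ = 1980 K, V₂ = 23.5 L.
W = PΔV = 3080×(23.5−10.2) kPa·L = 40800 J.
ΔU = nCvΔT = 4.39×20.8×(1980−861) = 102000 J.
Q = ΔU + W = nCpΔT = 143000 J.
Net over both steps: W = -10600 J, Q = 91500 J, ΔU = 102000 J.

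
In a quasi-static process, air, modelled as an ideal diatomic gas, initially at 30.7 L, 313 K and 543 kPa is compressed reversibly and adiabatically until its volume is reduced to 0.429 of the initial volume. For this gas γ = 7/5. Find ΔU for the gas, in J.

16800 J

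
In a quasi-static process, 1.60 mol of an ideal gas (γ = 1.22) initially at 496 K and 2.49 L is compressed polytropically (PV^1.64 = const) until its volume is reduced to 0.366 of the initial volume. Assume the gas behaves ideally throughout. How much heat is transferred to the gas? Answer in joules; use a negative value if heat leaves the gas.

17800 J

P₁ = nRT₁/V₁ = 1.60×8.314×496/2.49 = 2650 kPa.
Polytropic n=1.64: T₂ = T₁(V₁/V₂)^(n−1) = 496×(2.73)^0.64 = 944 K; P₂ = P₁(V₁/V₂)^n = 13800 kPa.
W = (P₁V₁−P₂V₂)/(n−1) = (2650×2.49−13800×0.911)/0.64 = -9310 J.
ΔU = nCvΔT = 1.60×37.8×(944−496) = 27100 J.
Q = ΔU + W = 17800 J.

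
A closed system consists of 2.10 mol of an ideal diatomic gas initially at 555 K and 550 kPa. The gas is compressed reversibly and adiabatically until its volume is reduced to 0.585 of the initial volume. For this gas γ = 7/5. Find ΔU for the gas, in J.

5790 J

V₁ = nRT₁/P₁ = 2.10×8.314×555/550 = 17.6 L.
Adiabatic: TV^(γ−1) = const ⇒ T₂ = 555×(1.71)^0.400 = 688 K; PV^γ = const ⇒ P₂ = 1170 kPa.
For an ideal gas ΔU = nCvΔT with Cv = (5/2)R = 20.8 J/(mol·K).
ΔU = 2.10×20.8×(688−555) = 5790 J.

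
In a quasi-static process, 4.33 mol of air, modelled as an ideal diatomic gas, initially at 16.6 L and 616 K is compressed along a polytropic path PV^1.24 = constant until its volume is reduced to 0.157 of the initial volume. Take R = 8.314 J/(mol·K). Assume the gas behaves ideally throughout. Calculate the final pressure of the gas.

P₁ = nRT₁/V₁ = 4.33×8.314×616/16.6 = 1340 kPa.
Polytropic n=1.24: T₂ = T₁(V₁/V₂)^(n−1) = 616×(6.37)^0.24 = 961 K; P₂ = P₁(V₁/V₂)^n = 13300 kPa.

13300 kPa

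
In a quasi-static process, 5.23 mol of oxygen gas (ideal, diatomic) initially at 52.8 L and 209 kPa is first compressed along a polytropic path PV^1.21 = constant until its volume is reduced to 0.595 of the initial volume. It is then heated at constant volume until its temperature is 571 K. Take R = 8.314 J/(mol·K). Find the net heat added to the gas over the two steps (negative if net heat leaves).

28400 J

T₁ = P₁V₁/(nR) = 209×52.8/(5.23×8.314) = 254 K.
Step 1 — Polytropic n=1.21: T₂ = T₁(V₁/V₂)^(n−1) = 254×(1.68)^0.21 = 283 K; P₂ = P₁(V₁/V₂)^n = 392 kPa.
W = (P₁V₁−P₂V₂)/(n−1) = (209×52.8−392×31.4)/0.21 = -6050 J.
ΔU = nCvΔT = 5.23×20.8×(283−254) = 3180 J.
Q = ΔU + W = -2880 J.
State after step 1: P = 392 kPa, V = 31.4 L, T = 283 K.
Step 2 — Isochoric: V stays 31.4 L; P/T = const ⇒ T₂ = 571 K, P₂ = 790 kPa.
W = 0 (no volume change).
ΔU = nCvΔT = 5.23×20.8×(571−283) = 31300 J.
Q = ΔU = 31300 J.
Net over both steps: W = -6050 J, Q = 28400 J, ΔU = 34500 J.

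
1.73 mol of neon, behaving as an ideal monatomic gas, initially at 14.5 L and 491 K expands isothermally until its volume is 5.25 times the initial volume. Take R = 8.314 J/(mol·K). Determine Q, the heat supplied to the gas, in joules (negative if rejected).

11700 J

P₁ = nRT₁/V₁ = 1.73×8.314×491/14.5 = 487 kPa.
Isothermal: T stays 491 K; PV = const ⇒ V₂ = 76.1 L, P₂ = 92.8 kPa.
ΔU = 0 (ideal gas, T constant).
W = nRT ln(V₂/V₁) = 1.73×8.314×491×ln(5.25) = 11700 J.
Q = ΔU + W = 11700 J.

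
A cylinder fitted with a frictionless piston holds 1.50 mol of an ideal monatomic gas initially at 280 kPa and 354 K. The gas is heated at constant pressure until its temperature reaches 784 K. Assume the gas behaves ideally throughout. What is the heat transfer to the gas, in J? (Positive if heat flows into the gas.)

V₁ = nRT₁/P₁ = 1.50×8.314×354/280 = 15.8 L.
Isobaric: P stays 280 kPa; V/T = const ⇒ T₂ = 784 K, V₂ = 34.9 L.
W = PΔV = 280×(34.9−15.8) kPa·L = 5360 J.
ΔU = nCvΔT = 1.50×12.5×(784−354) = 8040 J.
Q = ΔU + W = nCpΔT = 13400 J.

13400 J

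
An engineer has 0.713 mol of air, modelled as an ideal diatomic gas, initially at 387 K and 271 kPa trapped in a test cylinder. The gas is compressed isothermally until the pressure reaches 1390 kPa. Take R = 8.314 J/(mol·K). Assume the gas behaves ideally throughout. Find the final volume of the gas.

1.65 L

V₁ = nRT₁/P₁ = 0.713×8.314×387/271 = 8.47 L.
Isothermal: T stays 387 K; PV = const ⇒ V₂ = 1.65 L, P₂ = 1390 kPa.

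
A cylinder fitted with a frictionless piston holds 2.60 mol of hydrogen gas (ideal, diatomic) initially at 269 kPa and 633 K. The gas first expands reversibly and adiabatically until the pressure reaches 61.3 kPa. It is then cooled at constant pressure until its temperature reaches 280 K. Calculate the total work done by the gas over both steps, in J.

8870 J

V₁ = nRT₁/P₁ = 2.60×8.314×633/269 = 50.9 L.
Step 1 — Adiabatic: T₂/T₁ = (P₂/P₁)^((γ−1)/γ) ⇒ T₂ = 633×(0.228)^0.286 = 415 K; V₂ = 146 L.
ΔU = nCvΔT = 2.60×20.8×(415−633) = -11800 J.
Q = 0 for an adiabatic process, so W = −ΔU = 11800 J.
State after step 1: P = 61.3 kPa, V = 146 L, T = 415 K.
Step 2 — Isobaric: P stays 61.3 kPa; V/T = const ⇒ T₂ = 280 K, V₂ = 98.7 L.
W = PΔV = 61.3×(98.7−146) kPa·L = -2910 J.
ΔU = nCvΔT = 2.60×20.8×(280−415) = -7290 J.
Q = ΔU + W = nCpΔT = -10200 J.
Net over both steps: W = 8870 J, Q = -10200 J, ΔU = -19100 J.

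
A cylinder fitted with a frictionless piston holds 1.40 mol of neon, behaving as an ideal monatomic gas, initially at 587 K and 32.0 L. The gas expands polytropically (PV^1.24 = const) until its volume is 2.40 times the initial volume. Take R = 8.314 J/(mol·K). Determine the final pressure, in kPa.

P₁ = nRT₁/V₁ = 1.40×8.314×587/32.0 = 214 kPa.
Polytropic n=1.24: T₂ = T₁(V₁/V₂)^(n−1) = 587×(0.417)^0.24 = 476 K; P₂ = P₁(V₁/V₂)^n = 72.1 kPa.

72.1 kPa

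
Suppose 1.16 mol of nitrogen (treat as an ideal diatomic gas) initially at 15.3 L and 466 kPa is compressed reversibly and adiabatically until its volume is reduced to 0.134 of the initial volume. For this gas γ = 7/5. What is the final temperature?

T₁ = P₁V₁/(nR) = 466×15.3/(1.16×8.314) = 739 K.
Adiabatic: TV^(γ−1) = const ⇒ T₂ = 739×(7.46)^0.400 = 1650 K; PV^γ = const ⇒ P₂ = 7770 kPa.

1650 K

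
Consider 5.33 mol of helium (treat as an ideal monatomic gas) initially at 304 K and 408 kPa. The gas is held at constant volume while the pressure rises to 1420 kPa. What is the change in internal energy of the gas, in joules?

V₁ = nRT₁/P₁ = 5.33×8.314×304/408 = 33.0 L.
Isochoric: V stays 33.0 L; P/T = const ⇒ T₂ = 1060 K, P₂ = 1420 kPa.
For an ideal gas ΔU = nCvΔT with Cv = (3/2)R = 12.5 J/(mol·K).
ΔU = 5.33×12.5×(1060−304) = 50100 J.

50100 J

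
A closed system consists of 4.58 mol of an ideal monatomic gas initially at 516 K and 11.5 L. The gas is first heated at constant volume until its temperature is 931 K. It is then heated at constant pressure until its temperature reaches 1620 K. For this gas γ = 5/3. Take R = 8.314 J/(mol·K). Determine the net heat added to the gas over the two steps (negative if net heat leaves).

P₁ = nRT₁/V₁ = 4.58×8.314×516/11.5 = 1710 kPa.
Step 1 — Isochoric: V stays 11.5 L; P/T = const ⇒ T₂ = 931 K, P₂ = 3080 kPa.
W = 0 (no volume change).
ΔU = nCvΔT = 4.58×12.5×(931−516) = 23700 J.
Q = ΔU = 23700 J.
State after step 1: P = 3080 kPa, V = 11.5 L, T = 931 K.
Step 2 — Isobaric: P stays 3080 kPa; V/T = const ⇒ T₂ = 1620 K, V₂ = 20.0 L.
W = PΔV = 3080×(20.0−11.5) kPa·L = 26200 J.
ΔU = nCvΔT = 4.58×12.5×(1620−931) = 39400 J.
Q = ΔU + W = nCpΔT = 65600 J.
Net over both steps: W = 26200 J, Q = 89300 J, ΔU = 63100 J.

89300 J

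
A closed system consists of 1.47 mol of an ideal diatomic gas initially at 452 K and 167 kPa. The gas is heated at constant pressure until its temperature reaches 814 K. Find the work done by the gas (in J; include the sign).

4420 J

V₁ = nRT₁/P₁ = 1.47×8.314×452/167 = 33.1 L.
Isobaric: P stays 167 kPa; V/T = const ⇒ T₂ = 814 K, V₂ = 59.6 L.
W = PΔV = 167×(59.6−33.1) kPa·L = 4420 J.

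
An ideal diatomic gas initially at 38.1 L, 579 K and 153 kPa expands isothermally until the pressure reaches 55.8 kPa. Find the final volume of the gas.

104 L

Isothermal: T stays 579 K; PV = const ⇒ V₂ = 104 L, P₂ = 55.8 kPa.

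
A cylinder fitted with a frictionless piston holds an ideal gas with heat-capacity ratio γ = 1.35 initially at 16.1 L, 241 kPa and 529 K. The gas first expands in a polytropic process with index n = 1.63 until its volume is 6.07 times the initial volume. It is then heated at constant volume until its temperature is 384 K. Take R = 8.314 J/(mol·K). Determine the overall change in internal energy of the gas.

-3040 J

n = P₁V₁/(RT₁) = 241×16.1/(8.314×529) = 0.882 mol.
Step 1 — Polytropic n=1.63: T₂ = T₁(V₁/V₂)^(n−1) = 529×(0.165)^0.63 = 170 K; P₂ = P₁(V₁/V₂)^n = 12.7 kPa.
W = (P₁V₁−P₂V₂)/(n−1) = (241×16.1−12.7×97.7)/0.63 = 4180 J.
ΔU = nCvΔT = 0.882×23.8×(170−529) = -7530 J.
Q = ΔU + W = -3350 J.
State after step 1: P = 12.7 kPa, V = 97.7 L, T = 170 K.
Step 2 — Isochoric: V stays 97.7 L; P/T = const ⇒ T₂ = 384 K, P₂ = 28.8 kPa.
W = 0 (no volume change).
ΔU = nCvΔT = 0.882×23.8×(384−170) = 4490 J.
Q = ΔU = 4490 J.
Net over both steps: W = 4180 J, Q = 1140 J, ΔU = -3040 J.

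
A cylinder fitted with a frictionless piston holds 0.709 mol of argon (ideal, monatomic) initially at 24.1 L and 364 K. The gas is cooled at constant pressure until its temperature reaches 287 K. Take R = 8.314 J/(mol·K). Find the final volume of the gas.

P₁ = nRT₁/V₁ = 0.709×8.314×364/24.1 = 89.0 kPa.
Isobaric: P stays 89.0 kPa; V/T = const ⇒ T₂ = 287 K, V₂ = 19.0 L.

19.0 L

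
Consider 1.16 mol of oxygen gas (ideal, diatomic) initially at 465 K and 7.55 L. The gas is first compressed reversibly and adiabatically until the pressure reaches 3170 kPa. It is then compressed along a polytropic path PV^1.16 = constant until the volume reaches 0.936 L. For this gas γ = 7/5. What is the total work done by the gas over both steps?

-13800 J

P₁ = nRT₁/V₁ = 1.16×8.314×465/7.55 = 594 kPa.
Step 1 — Adiabatic: T₂/T₁ = (P₂/P₁)^((γ−1)/γ) ⇒ T₂ = 465×(5.34)^0.286 = 750 K; V₂ = 2.28 L.
ΔU = nCvΔT = 1.16×20.8×(750−465) = 6880 J.
Q = 0 for an adiabatic process, so W = −ΔU = -6880 J.
State after step 1: P = 3170 kPa, V = 2.28 L, T = 750 K.
Step 2 — Polytropic n=1.16: T₂ = T₁(V₁/V₂)^(n−1) = 750×(2.44)^0.16 = 865 K; P₂ = P₁(V₁/V₂)^n = 8920 kPa.
W = (P₁V₁−P₂V₂)/(n−1) = (3170×2.28−8920×0.936)/0.16 = -6930 J.
ΔU = nCvΔT = 1.16×20.8×(865−750) = 2770 J.
Q = ΔU + W = -4160 J.
Net over both steps: W = -13800 J, Q = -4160 J, ΔU = 9650 J.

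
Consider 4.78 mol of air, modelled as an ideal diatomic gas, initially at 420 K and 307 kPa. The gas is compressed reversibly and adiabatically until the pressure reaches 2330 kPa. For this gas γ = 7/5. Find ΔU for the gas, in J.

32700 J

V₁ = nRT₁/P₁ = 4.78×8.314×420/307 = 54.4 L.
Adiabatic: T₂/T₁ = (P₂/P₁)^((γ−1)/γ) ⇒ T₂ = 420×(7.59)^0.286 = 749 K; V₂ = 12.8 L.
For an ideal gas ΔU = nCvΔT with Cv = (5/2)R = 20.8 J/(mol·K).
ΔU = 4.78×20.8×(749−420) = 32700 J.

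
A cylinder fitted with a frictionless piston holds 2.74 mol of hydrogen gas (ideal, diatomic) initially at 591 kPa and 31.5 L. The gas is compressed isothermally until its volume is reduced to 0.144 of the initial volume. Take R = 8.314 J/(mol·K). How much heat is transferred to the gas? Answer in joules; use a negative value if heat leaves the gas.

-36100 J

T₁ = P₁V₁/(nR) = 591×31.5/(2.74×8.314) = 817 K.
Isothermal: T stays 817 K; PV = const ⇒ V₂ = 4.54 L, P₂ = 4100 kPa.
ΔU = 0 (ideal gas, T constant).
W = nRT ln(V₂/V₁) = 2.74×8.314×817×ln(0.144) = -36100 J.
Q = ΔU + W = -36100 J.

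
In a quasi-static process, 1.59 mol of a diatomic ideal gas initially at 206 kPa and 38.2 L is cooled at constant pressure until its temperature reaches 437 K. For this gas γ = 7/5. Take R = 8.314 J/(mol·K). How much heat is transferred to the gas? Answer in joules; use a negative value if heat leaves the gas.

-7320 J

T₁ = P₁V₁/(nR) = 206×38.2/(1.59×8.314) = 595 K.
Isobaric: P stays 206 kPa; V/T = const ⇒ T₂ = 437 K, V₂ = 28.0 L.
W = PΔV = 206×(28.0−38.2) kPa·L = -2090 J.
ΔU = nCvΔT = 1.59×20.8×(437−595) = -5230 J.
Q = ΔU + W = nCpΔT = -7320 J.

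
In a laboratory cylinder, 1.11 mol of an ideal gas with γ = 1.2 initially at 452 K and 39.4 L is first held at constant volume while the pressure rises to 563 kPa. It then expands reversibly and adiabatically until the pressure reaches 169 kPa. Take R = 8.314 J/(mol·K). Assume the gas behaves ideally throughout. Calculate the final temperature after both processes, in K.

1970 K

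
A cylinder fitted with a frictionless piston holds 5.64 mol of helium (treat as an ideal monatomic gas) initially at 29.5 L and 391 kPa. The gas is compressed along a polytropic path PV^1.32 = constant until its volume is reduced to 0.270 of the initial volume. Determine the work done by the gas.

-18800 J

T₁ = P₁V₁/(nR) = 391×29.5/(5.64×8.314) = 246 K.
Polytropic n=1.32: T₂ = T₁(V₁/V₂)^(n−1) = 246×(3.70)^0.32 = 374 K; P₂ = P₁(V₁/V₂)^n = 2200 kPa.
W = (P₁V₁−P₂V₂)/(n−1) = (391×29.5−2200×7.97)/0.32 = -18800 J.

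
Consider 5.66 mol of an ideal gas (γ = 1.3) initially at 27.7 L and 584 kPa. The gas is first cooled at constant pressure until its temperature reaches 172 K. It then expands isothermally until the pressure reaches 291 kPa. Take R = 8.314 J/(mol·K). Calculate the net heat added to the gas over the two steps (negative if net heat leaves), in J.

T₁ = P₁V₁/(nR) = 584×27.7/(5.66×8.314) = 344 K.
Step 1 — Isobaric: P stays 584 kPa; V/T = const ⇒ T₂ = 172 K, V₂ = 13.9 L.
W = PΔV = 584×(13.9−27.7) kPa·L = -8080 J.
ΔU = nCvΔT = 5.66×27.7×(172−344) = -26900 J.
Q = ΔU + W = nCpΔT = -35000 J.
State after step 1: P = 584 kPa, V = 13.9 L, T = 172 K.
Step 2 — Isothermal: T stays 172 K; PV = const ⇒ V₂ = 27.8 L, P₂ = 291 kPa.
ΔU = 0 (ideal gas, T constant).
W = nRT ln(V₂/V₁) = 5.66×8.314×172×ln(2.01) = 5640 J.
Q = ΔU + W = 5640 J.
Net over both steps: W = -2440 J, Q = -29400 J, ΔU = -26900 J.

-29400 J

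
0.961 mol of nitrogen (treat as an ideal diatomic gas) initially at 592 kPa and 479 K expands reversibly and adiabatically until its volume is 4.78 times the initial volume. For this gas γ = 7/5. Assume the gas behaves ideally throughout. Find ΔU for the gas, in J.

V₁ = nRT₁/P₁ = 0.961×8.314×479/592 = 6.46 L.
Adiabatic: TV^(γ−1) = const ⇒ T₂ = 479×(0.209)^0.400 = 256 K; PV^γ = const ⇒ P₂ = 66.2 kPa.
For an ideal gas ΔU = nCvΔT with Cv = (5/2)R = 20.8 J/(mol·K).
ΔU = 0.961×20.8×(256−479) = -4450 J.

-4450 J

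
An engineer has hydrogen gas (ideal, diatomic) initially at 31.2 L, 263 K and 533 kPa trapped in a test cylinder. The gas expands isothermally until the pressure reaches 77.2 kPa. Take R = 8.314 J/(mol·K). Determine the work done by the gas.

32100 J

n = P₁V₁/(RT₁) = 533×31.2/(8.314×263) = 7.61 mol.
Isothermal: T stays 263 K; PV = const ⇒ V₂ = 215 L, P₂ = 77.2 kPa.
W = nRT ln(V₂/V₁) = 7.61×8.314×263×ln(6.90) = 32100 J.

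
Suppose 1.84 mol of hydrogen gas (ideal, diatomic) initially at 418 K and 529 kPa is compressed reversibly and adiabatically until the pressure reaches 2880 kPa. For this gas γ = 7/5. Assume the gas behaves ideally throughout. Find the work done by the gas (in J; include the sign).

-9960 J

V₁ = nRT₁/P₁ = 1.84×8.314×418/529 = 12.1 L.
Adiabatic: T₂/T₁ = (P₂/P₁)^((γ−1)/γ) ⇒ T₂ = 418×(5.44)^0.286 = 678 K; V₂ = 3.60 L.
ΔU = nCvΔT = 1.84×20.8×(678−418) = 9960 J.
Q = 0 for an adiabatic process, so W = −ΔU = -9960 J.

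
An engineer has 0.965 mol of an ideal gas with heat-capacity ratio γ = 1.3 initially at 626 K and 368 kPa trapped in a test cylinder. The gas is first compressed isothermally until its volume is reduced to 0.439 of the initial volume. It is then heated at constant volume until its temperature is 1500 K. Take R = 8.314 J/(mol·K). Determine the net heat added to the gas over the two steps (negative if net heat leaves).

19200 J

V₁ = nRT₁/P₁ = 0.965×8.314×626/368 = 13.6 L.
Step 1 — Isothermal: T stays 626 K; PV = const ⇒ V₂ = 5.99 L, P₂ = 838 kPa.
ΔU = 0 (ideal gas, T constant).
W = nRT ln(V₂/V₁) = 0.965×8.314×626×ln(0.439) = -4130 J.
Q = ΔU + W = -4130 J.
State after step 1: P = 838 kPa, V = 5.99 L, T = 626 K.
Step 2 — Isochoric: V stays 5.99 L; P/T = const ⇒ T₂ = 1500 K, P₂ = 2010 kPa.
W = 0 (no volume change).
ΔU = nCvΔT = 0.965×27.7×(1500−626) = 23400 J.
Q = ΔU = 23400 J.
Net over both steps: W = -4130 J, Q = 19200 J, ΔU = 23400 J.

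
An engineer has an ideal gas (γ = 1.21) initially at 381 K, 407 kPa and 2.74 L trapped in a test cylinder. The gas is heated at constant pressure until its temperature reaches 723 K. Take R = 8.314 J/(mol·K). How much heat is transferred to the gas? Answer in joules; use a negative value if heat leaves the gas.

5770 J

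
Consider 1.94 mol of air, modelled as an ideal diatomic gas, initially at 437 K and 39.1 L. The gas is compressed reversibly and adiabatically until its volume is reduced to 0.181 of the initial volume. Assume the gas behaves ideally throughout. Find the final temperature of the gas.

P₁ = nRT₁/V₁ = 1.94×8.314×437/39.1 = 180 kPa.
Adiabatic: TV^(γ−1) = const ⇒ T₂ = 437×(5.52)^0.400 = 866 K; PV^γ = const ⇒ P₂ = 1970 kPa.

866 K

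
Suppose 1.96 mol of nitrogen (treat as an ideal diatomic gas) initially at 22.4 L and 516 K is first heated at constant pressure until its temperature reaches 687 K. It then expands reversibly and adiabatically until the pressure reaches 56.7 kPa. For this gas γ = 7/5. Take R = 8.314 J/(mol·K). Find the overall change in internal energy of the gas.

-4710 J

P₁ = nRT₁/V₁ = 1.96×8.314×516/22.4 = 375 kPa.
Step 1 — Isobaric: P stays 375 kPa; V/T = const ⇒ T₂ = 687 K, V₂ = 29.8 L.
W = PΔV = 375×(29.8−22.4) kPa·L = 2790 J.
ΔU = nCvΔT = 1.96×20.8×(687−516) = 6970 J.
Q = ΔU + W = nCpΔT = 9750 J.
State after step 1: P = 375 kPa, V = 29.8 L, T = 687 K.
Step 2 — Adiabatic: T₂/T₁ = (P₂/P₁)^((γ−1)/γ) ⇒ T₂ = 687×(0.151)^0.286 = 400 K; V₂ = 115 L.
ΔU = nCvΔT = 1.96×20.8×(400−687) = -11700 J.
Q = 0 for an adiabatic process, so W = −ΔU = 11700 J.
Net over both steps: W = 14500 J, Q = 9750 J, ΔU = -4710 J.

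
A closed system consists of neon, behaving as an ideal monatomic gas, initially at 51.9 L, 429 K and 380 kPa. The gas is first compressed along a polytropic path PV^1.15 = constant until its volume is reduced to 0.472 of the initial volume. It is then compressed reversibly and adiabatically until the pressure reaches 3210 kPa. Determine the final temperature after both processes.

798 K

n = P₁V₁/(RT₁) = 380×51.9/(8.314×429) = 5.53 mol.
Step 1 — Polytropic n=1.15: T₂ = T₁(V₁/V₂)^(n−1) = 429×(2.12)^0.15 = 480 K; P₂ = P₁(V₁/V₂)^n = 901 kPa.
W = (P₁V₁−P₂V₂)/(n−1) = (380×51.9−901×24.5)/0.15 = -15700 J.
ΔU = nCvΔT = 5.53×12.5×(480−429) = 3530 J.
Q = ΔU + W = -12100 J.
State after step 1: P = 901 kPa, V = 24.5 L, T = 480 K.
Step 2 — Adiabatic: T₂/T₁ = (P₂/P₁)^((γ−1)/γ) ⇒ T₂ = 480×(3.56)^0.400 = 798 K; V₂ = 11.4 L.
ΔU = nCvΔT = 5.53×12.5×(798−480) = 21900 J.
Q = 0 for an adiabatic process, so W = −ΔU = -21900 J.
Net over both steps: W = -37600 J, Q = -12100 J, ΔU = 25500 J.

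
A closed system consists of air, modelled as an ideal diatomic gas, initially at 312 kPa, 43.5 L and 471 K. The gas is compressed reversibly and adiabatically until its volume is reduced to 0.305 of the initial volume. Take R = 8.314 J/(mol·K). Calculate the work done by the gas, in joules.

n = P₁V₁/(RT₁) = 312×43.5/(8.314×471) = 3.47 mol.
Adiabatic: TV^(γ−1) = const ⇒ T₂ = 471×(3.28)^0.400 = 757 K; PV^γ = const ⇒ P₂ = 1640 kPa.
ΔU = nCvΔT = 3.47×20.8×(757−471) = 20600 J.
Q = 0 for an adiabatic process, so W = −ΔU = -20600 J.

-20600 J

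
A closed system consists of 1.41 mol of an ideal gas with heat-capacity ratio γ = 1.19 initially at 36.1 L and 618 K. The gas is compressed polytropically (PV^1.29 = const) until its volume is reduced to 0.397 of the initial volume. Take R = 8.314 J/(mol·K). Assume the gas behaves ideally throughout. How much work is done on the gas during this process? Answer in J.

P₁ = nRT₁/V₁ = 1.41×8.314×618/36.1 = 201 kPa.
Polytropic n=1.29: T₂ = T₁(V₁/V₂)^(n−1) = 618×(2.52)^0.29 = 808 K; P₂ = P₁(V₁/V₂)^n = 661 kPa.
W = (P₁V₁−P₂V₂)/(n−1) = (201×36.1−661×14.3)/0.29 = -7670 J.
Work done on the gas = −W_by = 7670 J.

7670 J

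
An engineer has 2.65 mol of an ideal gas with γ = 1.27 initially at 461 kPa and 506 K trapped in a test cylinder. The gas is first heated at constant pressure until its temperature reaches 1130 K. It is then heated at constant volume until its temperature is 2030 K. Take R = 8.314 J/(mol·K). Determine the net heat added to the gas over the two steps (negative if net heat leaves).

138000 J

V₁ = nRT₁/P₁ = 2.65×8.314×506/461 = 24.2 L.
Step 1 — Isobaric: P stays 461 kPa; V/T = const ⇒ T₂ = 1130 K, V₂ = 54.0 L.
W = PΔV = 461×(54.0−24.2) kPa·L = 13700 J.
ΔU = nCvΔT = 2.65×30.8×(1130−506) = 50900 J.
Q = ΔU + W = nCpΔT = 64700 J.
State after step 1: P = 461 kPa, V = 54.0 L, T = 1130 K.
Step 2 — Isochoric: V stays 54.0 L; P/T = const ⇒ T₂ = 2030 K, P₂ = 828 kPa.
W = 0 (no volume change).
ΔU = nCvΔT = 2.65×30.8×(2030−1130) = 73400 J.
Q = ΔU = 73400 J.
Net over both steps: W = 13700 J, Q = 138000 J, ΔU = 124000 J.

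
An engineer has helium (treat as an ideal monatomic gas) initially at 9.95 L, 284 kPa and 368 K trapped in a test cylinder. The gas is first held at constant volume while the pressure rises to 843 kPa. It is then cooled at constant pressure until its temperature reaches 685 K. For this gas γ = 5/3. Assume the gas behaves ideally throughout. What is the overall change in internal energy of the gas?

3650 J

n = P₁V₁/(RT₁) = 284×9.95/(8.314×368) = 0.924 mol.
Step 1 — Isochoric: V stays 9.95 L; P/T = const ⇒ T₂ = 1090 K, P₂ = 843 kPa.
W = 0 (no volume change).
ΔU = nCvΔT = 0.924×12.5×(1090−368) = 8340 J.
Q = ΔU = 8340 J.
State after step 1: P = 843 kPa, V = 9.95 L, T = 1090 K.
Step 2 — Isobaric: P stays 843 kPa; V/T = const ⇒ T₂ = 685 K, V₂ = 6.24 L.
W = PΔV = 843×(6.24−9.95) kPa·L = -3130 J.
ΔU = nCvΔT = 0.924×12.5×(685−1090) = -4690 J.
Q = ΔU + W = nCpΔT = -7820 J.
Net over both steps: W = -3130 J, Q = 523 J, ΔU = 3650 J.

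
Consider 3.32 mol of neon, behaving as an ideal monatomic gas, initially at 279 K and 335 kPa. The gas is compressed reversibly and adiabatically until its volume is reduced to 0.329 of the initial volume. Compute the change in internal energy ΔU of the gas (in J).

12700 J

V₁ = nRT₁/P₁ = 3.32×8.314×279/335 = 23.0 L.
Adiabatic: TV^(γ−1) = const ⇒ T₂ = 279×(3.04)^0.667 = 585 K; PV^γ = const ⇒ P₂ = 2140 kPa.
For an ideal gas ΔU = nCvΔT with Cv = (3/2)R = 12.5 J/(mol·K).
ΔU = 3.32×12.5×(585−279) = 12700 J.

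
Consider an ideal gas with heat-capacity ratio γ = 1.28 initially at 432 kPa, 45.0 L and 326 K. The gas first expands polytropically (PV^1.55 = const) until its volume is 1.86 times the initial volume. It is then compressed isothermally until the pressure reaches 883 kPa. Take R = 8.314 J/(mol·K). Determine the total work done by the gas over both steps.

-13000 J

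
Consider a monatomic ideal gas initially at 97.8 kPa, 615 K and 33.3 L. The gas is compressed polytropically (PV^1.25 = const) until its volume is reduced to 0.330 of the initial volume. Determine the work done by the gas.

-4160 J

n = P₁V₁/(RT₁) = 97.8×33.3/(8.314×615) = 0.637 mol.
Polytropic n=1.25: T₂ = T₁(V₁/V₂)^(n−1) = 615×(3.03)^0.25 = 811 K; P₂ = P₁(V₁/V₂)^n = 391 kPa.
W = (P₁V₁−P₂V₂)/(n−1) = (97.8×33.3−391×11.0)/0.25 = -4160 J.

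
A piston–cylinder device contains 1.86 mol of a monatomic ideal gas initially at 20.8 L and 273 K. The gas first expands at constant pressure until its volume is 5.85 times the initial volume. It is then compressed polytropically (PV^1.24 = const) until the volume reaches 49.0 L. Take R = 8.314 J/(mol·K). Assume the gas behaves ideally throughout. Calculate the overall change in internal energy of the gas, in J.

P₁ = nRT₁/V₁ = 1.86×8.314×273/20.8 = 203 kPa.
Step 1 — Isobaric: P stays 203 kPa; V/T = const ⇒ T₂ = 1600 K, V₂ = 122 L.
W = PΔV = 203×(122−20.8) kPa·L = 20500 J.
ΔU = nCvΔT = 1.86×12.5×(1600−273) = 30700 J.
Q = ΔU + W = nCpΔT = 51200 J.
State after step 1: P = 203 kPa, V = 122 L, T = 1600 K.
Step 2 — Polytropic n=1.24: T₂ = T₁(V₁/V₂)^(n−1) = 1600×(2.48)^0.24 = 1990 K; P₂ = P₁(V₁/V₂)^n = 627 kPa.
W = (P₁V₁−P₂V₂)/(n−1) = (203×122−627×49.0)/0.24 = -25100 J.
ΔU = nCvΔT = 1.86×12.5×(1990−1600) = 9040 J.
Q = ΔU + W = -16100 J.
Net over both steps: W = -4630 J, Q = 35100 J, ΔU = 39800 J.

39800 J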